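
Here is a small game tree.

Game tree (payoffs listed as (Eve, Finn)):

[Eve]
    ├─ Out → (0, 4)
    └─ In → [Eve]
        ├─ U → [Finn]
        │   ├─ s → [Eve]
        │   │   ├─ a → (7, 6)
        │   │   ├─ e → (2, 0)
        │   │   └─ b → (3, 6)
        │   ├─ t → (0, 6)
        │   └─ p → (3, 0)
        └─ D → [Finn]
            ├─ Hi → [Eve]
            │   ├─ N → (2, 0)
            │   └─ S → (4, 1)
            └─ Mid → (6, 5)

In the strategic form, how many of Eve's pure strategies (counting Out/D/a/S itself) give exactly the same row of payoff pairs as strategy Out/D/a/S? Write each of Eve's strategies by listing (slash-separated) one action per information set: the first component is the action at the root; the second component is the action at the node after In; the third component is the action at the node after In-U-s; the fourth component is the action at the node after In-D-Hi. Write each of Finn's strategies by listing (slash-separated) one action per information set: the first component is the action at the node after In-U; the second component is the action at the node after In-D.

12

Row for Out/D/a/S (columns s/Hi, s/Mid, t/Hi, t/Mid, p/Hi, p/Mid): (0,4) (0,4) (0,4) (0,4) (0,4) (0,4).
Under Out/D/a/S, Eve's choice at the node after In and at the node after In-U-s and at the node after In-D-Hi can never be reached regardless of what Finn does, so varying those choices leaves every outcome unchanged.
Holding the reachable choices fixed and varying the unreachable ones freely already gives 2 × 3 × 2 = 12 equivalent strategies.
No other strategy reproduces this row, so those 12 are the full class: Out/U/a/N, Out/U/a/S, Out/U/e/N, Out/U/e/S, Out/U/b/N, Out/U/b/S, Out/D/a/N, Out/D/a/S, Out/D/e/N, Out/D/e/S, Out/D/b/N, Out/D/b/S.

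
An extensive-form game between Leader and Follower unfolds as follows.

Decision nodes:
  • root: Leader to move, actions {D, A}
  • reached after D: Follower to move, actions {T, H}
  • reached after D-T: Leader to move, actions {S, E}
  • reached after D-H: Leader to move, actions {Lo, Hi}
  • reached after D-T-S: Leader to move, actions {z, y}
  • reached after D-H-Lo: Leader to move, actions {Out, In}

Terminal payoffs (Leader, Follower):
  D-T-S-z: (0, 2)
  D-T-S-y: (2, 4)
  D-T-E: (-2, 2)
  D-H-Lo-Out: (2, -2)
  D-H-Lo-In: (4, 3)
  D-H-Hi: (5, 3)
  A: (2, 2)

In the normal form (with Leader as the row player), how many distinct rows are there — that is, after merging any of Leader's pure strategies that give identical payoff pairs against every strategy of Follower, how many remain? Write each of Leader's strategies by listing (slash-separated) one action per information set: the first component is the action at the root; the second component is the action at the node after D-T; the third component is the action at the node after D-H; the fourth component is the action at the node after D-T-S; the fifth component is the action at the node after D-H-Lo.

10

Leader has 32 pure strategies: D/S/Lo/z/Out, D/S/Lo/z/In, D/S/Lo/y/Out, D/S/Lo/y/In, D/S/Hi/z/Out, D/S/Hi/z/In, D/S/Hi/y/Out, D/S/Hi/y/In, D/E/Lo/z/Out, D/E/Lo/z/In, D/E/Lo/y/Out, D/E/Lo/y/In, D/E/Hi/z/Out, D/E/Hi/z/In, D/E/Hi/y/Out, D/E/Hi/y/In, A/S/Lo/z/Out, A/S/Lo/z/In, A/S/Lo/y/Out, A/S/Lo/y/In, A/S/Hi/z/Out, A/S/Hi/z/In, A/S/Hi/y/Out, A/S/Hi/y/In, A/E/Lo/z/Out, A/E/Lo/z/In, A/E/Lo/y/Out, A/E/Lo/y/In, A/E/Hi/z/Out, A/E/Hi/z/In, A/E/Hi/y/Out, A/E/Hi/y/In. Columns: T, H.
{D/S/Lo/z/Out} → row (0,2) (2,-2)
{D/S/Lo/z/In} → row (0,2) (4,3)
{D/S/Lo/y/Out} → row (2,4) (2,-2)
{D/S/Lo/y/In} → row (2,4) (4,3)
{D/S/Hi/z/Out, D/S/Hi/z/In} → row (0,2) (5,3)
{D/S/Hi/y/Out, D/S/Hi/y/In} → row (2,4) (5,3)
{D/E/Lo/z/Out, D/E/Lo/y/Out} → row (-2,2) (2,-2)
{D/E/Lo/z/In, D/E/Lo/y/In} → row (-2,2) (4,3)
{D/E/Hi/z/Out, D/E/Hi/z/In, D/E/Hi/y/Out, D/E/Hi/y/In} → row (-2,2) (5,3)
{A/S/Lo/z/Out, A/S/Lo/z/In, A/S/Lo/y/Out, A/S/Lo/y/In, A/S/Hi/z/Out, A/S/Hi/z/In, A/S/Hi/y/Out, A/S/Hi/y/In, A/E/Lo/z/Out, A/E/Lo/z/In, A/E/Lo/y/Out, A/E/Lo/y/In, A/E/Hi/z/Out, A/E/Hi/z/In, A/E/Hi/y/Out, A/E/Hi/y/In} → row (2,2) (2,2)
That's 10 distinct rows out of 32 strategies.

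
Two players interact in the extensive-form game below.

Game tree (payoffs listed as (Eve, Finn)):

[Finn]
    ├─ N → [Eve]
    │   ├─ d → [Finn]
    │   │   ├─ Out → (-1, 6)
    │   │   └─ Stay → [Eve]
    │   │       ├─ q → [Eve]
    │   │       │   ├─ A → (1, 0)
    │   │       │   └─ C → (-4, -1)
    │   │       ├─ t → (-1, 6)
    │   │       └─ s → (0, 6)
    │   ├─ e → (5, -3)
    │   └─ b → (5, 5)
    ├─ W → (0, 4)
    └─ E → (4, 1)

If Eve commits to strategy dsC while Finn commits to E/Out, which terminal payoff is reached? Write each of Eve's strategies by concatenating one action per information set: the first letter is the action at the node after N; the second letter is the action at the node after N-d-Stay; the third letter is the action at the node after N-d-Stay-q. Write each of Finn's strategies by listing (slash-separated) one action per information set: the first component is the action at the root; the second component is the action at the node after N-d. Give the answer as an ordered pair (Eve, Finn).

(4, 1)

Trace the play path from the root:
  Finn plays E
→ terminal payoff (4, 1).
(Eve's choice at the node after N is never reached on this path, so it doesn't affect the outcome.)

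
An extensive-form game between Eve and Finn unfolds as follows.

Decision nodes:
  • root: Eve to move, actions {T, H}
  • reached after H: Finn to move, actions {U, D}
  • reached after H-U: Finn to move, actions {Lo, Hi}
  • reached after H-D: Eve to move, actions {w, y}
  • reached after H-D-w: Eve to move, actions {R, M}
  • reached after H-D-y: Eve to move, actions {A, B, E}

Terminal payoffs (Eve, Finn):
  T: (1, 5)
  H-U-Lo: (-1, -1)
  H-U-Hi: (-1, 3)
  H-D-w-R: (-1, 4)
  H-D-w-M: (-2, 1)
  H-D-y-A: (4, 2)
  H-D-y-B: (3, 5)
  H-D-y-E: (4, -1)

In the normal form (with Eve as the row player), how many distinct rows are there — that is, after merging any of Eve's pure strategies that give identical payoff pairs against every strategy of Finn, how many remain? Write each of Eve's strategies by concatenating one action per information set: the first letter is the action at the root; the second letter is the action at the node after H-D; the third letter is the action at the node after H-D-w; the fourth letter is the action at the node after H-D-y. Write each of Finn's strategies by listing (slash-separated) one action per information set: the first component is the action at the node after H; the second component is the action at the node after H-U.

Eve has 24 pure strategies: TwRA, TwRB, TwRE, TwMA, TwMB, TwME, TyRA, TyRB, TyRE, TyMA, TyMB, TyME, HwRA, HwRB, HwRE, HwMA, HwMB, HwME, HyRA, HyRB, HyRE, HyMA, HyMB, HyME. Columns: U/Lo, U/Hi, D/Lo, D/Hi.
{TwRA, TwRB, TwRE, TwMA, TwMB, TwME, TyRA, TyRB, TyRE, TyMA, TyMB, TyME} → row (1,5) (1,5) (1,5) (1,5)
{HwRA, HwRB, HwRE} → row (-1,-1) (-1,3) (-1,4) (-1,4)
{HwMA, HwMB, HwME} → row (-1,-1) (-1,3) (-2,1) (-2,1)
{HyRA, HyMA} → row (-1,-1) (-1,3) (4,2) (4,2)
{HyRB, HyMB} → row (-1,-1) (-1,3) (3,5) (3,5)
{HyRE, HyME} → row (-1,-1) (-1,3) (4,-1) (4,-1)
That's 6 distinct rows out of 24 strategies.

6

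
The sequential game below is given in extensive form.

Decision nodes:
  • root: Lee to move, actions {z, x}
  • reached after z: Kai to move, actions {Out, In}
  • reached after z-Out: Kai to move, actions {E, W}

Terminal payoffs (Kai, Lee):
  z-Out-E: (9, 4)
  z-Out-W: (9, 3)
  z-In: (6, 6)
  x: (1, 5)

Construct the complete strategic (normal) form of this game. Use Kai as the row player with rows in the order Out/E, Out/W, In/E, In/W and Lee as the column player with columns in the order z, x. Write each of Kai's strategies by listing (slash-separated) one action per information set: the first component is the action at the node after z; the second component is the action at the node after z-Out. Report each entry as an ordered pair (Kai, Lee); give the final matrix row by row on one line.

Out/E: (9,4) (1,5) | Out/W: (9,3) (1,5) | In/E: (6,6) (1,5) | In/W: (6,6) (1,5)

             z        x
Out/E    (9,4)    (1,5)
Out/W    (9,3)    (1,5)
 In/E    (6,6)    (1,5)
 In/W    (6,6)    (1,5)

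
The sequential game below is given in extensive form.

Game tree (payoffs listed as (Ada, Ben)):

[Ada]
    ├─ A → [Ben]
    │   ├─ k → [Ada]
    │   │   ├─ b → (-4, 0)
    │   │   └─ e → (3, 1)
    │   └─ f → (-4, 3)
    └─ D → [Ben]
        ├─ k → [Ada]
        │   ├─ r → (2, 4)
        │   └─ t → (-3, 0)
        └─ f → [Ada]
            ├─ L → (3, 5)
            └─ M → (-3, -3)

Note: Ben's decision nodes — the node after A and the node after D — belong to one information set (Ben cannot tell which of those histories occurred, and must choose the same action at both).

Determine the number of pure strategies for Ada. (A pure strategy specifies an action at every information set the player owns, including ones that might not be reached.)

16

Ada owns the root with actions {A, D} — two choices.
Ada owns the node after A-k with actions {b, e} — two choices.
Ada owns the node after D-k with actions {r, t} — two choices.
Ada owns the node after D-f with actions {L, M} — two choices.
A pure strategy fixes one action at each information set independently, so the count is the product 2 × 2 × 2 × 2 = 16.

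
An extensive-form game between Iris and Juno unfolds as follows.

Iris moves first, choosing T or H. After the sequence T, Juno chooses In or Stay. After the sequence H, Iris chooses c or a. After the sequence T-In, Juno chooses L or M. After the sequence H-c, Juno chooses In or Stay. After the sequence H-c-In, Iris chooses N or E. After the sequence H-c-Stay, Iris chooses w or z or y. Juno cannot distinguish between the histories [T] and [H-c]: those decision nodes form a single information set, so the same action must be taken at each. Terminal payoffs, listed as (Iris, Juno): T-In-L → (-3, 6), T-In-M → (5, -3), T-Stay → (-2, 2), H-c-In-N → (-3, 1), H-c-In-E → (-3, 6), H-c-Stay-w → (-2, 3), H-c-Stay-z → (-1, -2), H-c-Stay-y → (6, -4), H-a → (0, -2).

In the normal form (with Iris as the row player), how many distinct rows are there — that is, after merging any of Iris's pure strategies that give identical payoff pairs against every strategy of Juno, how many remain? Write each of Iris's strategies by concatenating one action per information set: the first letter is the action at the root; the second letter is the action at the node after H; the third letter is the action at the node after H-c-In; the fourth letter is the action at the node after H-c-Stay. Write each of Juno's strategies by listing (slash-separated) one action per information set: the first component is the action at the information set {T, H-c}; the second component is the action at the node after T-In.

8

Iris has 24 pure strategies: TcNw, TcNz, TcNy, TcEw, TcEz, TcEy, TaNw, TaNz, TaNy, TaEw, TaEz, TaEy, HcNw, HcNz, HcNy, HcEw, HcEz, HcEy, HaNw, HaNz, HaNy, HaEw, HaEz, HaEy. Columns: In/L, In/M, Stay/L, Stay/M.
{TcNw, TcNz, TcNy, TcEw, TcEz, TcEy, TaNw, TaNz, TaNy, TaEw, TaEz, TaEy} → row (-3,6) (5,-3) (-2,2) (-2,2)
{HcNw} → row (-3,1) (-3,1) (-2,3) (-2,3)
{HcNz} → row (-3,1) (-3,1) (-1,-2) (-1,-2)
{HcNy} → row (-3,1) (-3,1) (6,-4) (6,-4)
{HcEw} → row (-3,6) (-3,6) (-2,3) (-2,3)
{HcEz} → row (-3,6) (-3,6) (-1,-2) (-1,-2)
{HcEy} → row (-3,6) (-3,6) (6,-4) (6,-4)
{HaNw, HaNz, HaNy, HaEw, HaEz, HaEy} → row (0,-2) (0,-2) (0,-2) (0,-2)
That's 8 distinct rows out of 24 strategies.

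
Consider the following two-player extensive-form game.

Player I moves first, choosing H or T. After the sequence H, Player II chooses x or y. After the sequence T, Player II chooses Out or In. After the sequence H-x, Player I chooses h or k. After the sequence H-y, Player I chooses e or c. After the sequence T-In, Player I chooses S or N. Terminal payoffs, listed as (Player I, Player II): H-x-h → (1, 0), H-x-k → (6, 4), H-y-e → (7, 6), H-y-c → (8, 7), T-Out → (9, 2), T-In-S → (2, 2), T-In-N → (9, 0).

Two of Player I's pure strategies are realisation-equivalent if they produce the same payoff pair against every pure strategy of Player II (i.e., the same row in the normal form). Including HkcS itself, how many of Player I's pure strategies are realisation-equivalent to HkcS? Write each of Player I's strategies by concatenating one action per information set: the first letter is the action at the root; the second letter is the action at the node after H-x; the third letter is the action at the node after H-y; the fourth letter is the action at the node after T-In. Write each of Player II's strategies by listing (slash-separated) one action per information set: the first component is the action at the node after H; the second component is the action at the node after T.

Row for HkcS (columns x/Out, x/In, y/Out, y/In): (6,4) (6,4) (8,7) (8,7).
Under HkcS, Player I's choice at the node after T-In can never be reached regardless of what Player II does, so varying those choices leaves every outcome unchanged.
Holding the reachable choices fixed and varying the unreachable one freely already gives 2 equivalent strategies.
No other strategy reproduces this row, so those 2 are the full class: HkcS, HkcN.

2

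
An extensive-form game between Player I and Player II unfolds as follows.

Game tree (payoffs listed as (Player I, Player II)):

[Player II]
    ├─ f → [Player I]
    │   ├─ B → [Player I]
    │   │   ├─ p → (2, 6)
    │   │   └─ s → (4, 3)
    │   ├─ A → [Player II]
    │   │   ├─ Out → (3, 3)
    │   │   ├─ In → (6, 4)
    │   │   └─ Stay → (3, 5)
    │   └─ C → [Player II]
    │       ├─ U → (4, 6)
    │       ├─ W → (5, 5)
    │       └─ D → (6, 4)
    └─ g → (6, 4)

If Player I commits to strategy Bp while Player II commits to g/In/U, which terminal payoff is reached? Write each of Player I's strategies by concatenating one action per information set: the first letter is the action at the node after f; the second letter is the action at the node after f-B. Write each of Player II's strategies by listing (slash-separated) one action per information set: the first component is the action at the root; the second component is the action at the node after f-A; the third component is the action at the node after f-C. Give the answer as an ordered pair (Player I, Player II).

Trace the play path from the root:
  Player II plays g
→ terminal payoff (6, 4).
(Player I's choice at the node after f is never reached on this path, so it doesn't affect the outcome.)

(6, 4)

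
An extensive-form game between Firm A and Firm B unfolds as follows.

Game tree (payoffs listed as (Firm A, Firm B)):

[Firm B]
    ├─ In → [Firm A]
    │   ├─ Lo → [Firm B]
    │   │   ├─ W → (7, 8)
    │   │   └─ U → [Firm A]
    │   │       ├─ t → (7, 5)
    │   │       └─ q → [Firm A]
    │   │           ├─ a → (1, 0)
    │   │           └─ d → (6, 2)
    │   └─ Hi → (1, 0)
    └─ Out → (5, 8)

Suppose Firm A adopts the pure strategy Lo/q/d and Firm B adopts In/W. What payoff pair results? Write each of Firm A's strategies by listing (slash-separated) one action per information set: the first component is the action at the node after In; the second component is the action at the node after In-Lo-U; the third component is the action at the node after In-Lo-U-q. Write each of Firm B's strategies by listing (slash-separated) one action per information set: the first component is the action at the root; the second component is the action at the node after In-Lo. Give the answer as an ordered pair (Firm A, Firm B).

(7, 8)

Trace the play path from the root:
  Firm B plays In
  Firm A plays Lo at [In]
  Firm B plays W at [In-Lo]
→ terminal payoff (7, 8).
(Firm A's choice at the node after In-Lo-U is never reached on this path, so it doesn't affect the outcome.)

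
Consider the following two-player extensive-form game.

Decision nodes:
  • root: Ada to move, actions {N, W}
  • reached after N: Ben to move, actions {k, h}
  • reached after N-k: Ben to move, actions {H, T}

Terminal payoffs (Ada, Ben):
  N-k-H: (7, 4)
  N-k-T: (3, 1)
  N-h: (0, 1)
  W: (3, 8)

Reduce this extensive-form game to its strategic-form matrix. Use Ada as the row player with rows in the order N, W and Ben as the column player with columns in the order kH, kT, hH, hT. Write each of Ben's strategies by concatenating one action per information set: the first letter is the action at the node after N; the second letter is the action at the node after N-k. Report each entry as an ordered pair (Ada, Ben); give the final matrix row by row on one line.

N: (7,4) (3,1) (0,1) (0,1) | W: (3,8) (3,8) (3,8) (3,8)

Row N: kH→(7,4), kT→(3,1), hH→(0,1), hT→(0,1)
Row W: kH→(3,8), kT→(3,8), hH→(3,8), hT→(3,8)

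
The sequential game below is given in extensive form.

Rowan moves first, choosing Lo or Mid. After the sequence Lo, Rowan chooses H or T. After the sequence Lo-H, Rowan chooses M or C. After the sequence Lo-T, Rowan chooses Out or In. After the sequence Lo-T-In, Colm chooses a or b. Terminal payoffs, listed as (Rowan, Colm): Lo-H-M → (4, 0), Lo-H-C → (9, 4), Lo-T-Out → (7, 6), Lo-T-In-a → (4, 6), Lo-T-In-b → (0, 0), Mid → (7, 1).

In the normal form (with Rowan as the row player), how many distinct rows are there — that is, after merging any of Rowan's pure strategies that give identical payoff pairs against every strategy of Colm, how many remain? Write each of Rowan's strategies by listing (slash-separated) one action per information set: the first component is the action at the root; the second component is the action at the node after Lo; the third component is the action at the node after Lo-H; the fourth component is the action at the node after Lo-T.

5

Rowan has 16 pure strategies: Lo/H/M/Out, Lo/H/M/In, Lo/H/C/Out, Lo/H/C/In, Lo/T/M/Out, Lo/T/M/In, Lo/T/C/Out, Lo/T/C/In, Mid/H/M/Out, Mid/H/M/In, Mid/H/C/Out, Mid/H/C/In, Mid/T/M/Out, Mid/T/M/In, Mid/T/C/Out, Mid/T/C/In. Columns: a, b.
{Lo/H/M/Out, Lo/H/M/In} → row (4,0) (4,0)
{Lo/H/C/Out, Lo/H/C/In} → row (9,4) (9,4)
{Lo/T/M/Out, Lo/T/C/Out} → row (7,6) (7,6)
{Lo/T/M/In, Lo/T/C/In} → row (4,6) (0,0)
{Mid/H/M/Out, Mid/H/M/In, Mid/H/C/Out, Mid/H/C/In, Mid/T/M/Out, Mid/T/M/In, Mid/T/C/Out, Mid/T/C/In} → row (7,1) (7,1)
That's 5 distinct rows out of 16 strategies.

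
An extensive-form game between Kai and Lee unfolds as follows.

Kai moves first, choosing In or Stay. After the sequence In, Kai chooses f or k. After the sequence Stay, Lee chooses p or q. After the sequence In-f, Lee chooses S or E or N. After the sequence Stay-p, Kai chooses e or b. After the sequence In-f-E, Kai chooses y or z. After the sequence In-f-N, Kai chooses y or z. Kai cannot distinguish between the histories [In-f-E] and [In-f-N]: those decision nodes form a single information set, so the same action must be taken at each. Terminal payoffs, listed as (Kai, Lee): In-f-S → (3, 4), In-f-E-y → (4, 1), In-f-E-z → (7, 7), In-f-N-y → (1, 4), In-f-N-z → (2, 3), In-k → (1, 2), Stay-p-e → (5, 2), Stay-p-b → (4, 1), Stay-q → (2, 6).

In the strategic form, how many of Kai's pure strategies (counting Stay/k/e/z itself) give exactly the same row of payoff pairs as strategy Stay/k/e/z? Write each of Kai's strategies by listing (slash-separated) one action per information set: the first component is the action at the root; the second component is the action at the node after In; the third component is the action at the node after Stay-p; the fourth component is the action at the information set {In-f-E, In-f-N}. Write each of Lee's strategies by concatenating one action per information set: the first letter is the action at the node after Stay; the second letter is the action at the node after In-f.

Row for Stay/k/e/z (columns pS, pE, pN, qS, qE, qN): (5,2) (5,2) (5,2) (2,6) (2,6) (2,6).
Under Stay/k/e/z, Kai's choice at the node after In and at the information set {In-f-E, In-f-N} can never be reached regardless of what Lee does, so varying those choices leaves every outcome unchanged.
Holding the reachable choices fixed and varying the unreachable ones freely already gives 2 × 2 = 4 equivalent strategies.
No other strategy reproduces this row, so those 4 are the full class: Stay/f/e/y, Stay/f/e/z, Stay/k/e/y, Stay/k/e/z.

4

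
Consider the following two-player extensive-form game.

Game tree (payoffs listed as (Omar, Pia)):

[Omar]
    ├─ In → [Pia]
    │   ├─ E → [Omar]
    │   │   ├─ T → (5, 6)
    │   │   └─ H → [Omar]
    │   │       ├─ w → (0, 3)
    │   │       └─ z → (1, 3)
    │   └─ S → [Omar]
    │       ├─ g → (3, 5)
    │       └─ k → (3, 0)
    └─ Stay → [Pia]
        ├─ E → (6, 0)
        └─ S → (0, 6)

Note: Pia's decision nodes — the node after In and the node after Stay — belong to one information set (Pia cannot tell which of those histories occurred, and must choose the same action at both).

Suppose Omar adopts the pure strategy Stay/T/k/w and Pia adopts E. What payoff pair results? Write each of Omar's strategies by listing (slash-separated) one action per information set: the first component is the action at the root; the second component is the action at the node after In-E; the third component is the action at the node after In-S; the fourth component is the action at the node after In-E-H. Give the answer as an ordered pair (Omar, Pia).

Trace the play path from the root:
  Omar plays Stay
  Pia plays E at [Stay]
→ terminal payoff (6, 0).
(Omar's choice at the node after In-E is never reached on this path, so it doesn't affect the outcome.)

(6, 0)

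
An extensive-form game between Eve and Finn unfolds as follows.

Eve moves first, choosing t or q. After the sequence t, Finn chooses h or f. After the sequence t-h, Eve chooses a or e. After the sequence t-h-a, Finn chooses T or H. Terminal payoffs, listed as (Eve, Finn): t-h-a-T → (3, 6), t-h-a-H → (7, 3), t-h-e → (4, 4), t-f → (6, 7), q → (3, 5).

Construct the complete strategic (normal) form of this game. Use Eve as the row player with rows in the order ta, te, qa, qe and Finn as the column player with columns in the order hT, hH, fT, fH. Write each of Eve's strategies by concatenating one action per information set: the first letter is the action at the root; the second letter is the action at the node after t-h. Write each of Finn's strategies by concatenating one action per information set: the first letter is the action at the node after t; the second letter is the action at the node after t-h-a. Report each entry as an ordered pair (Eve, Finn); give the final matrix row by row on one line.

ta: (3,6) (7,3) (6,7) (6,7) | te: (4,4) (4,4) (6,7) (6,7) | qa: (3,5) (3,5) (3,5) (3,5) | qe: (3,5) (3,5) (3,5) (3,5)

           hT       hH       fT       fH
  ta    (3,6)    (7,3)    (6,7)    (6,7)
  te    (4,4)    (4,4)    (6,7)    (6,7)
  qa    (3,5)    (3,5)    (3,5)    (3,5)
  qe    (3,5)    (3,5)    (3,5)    (3,5)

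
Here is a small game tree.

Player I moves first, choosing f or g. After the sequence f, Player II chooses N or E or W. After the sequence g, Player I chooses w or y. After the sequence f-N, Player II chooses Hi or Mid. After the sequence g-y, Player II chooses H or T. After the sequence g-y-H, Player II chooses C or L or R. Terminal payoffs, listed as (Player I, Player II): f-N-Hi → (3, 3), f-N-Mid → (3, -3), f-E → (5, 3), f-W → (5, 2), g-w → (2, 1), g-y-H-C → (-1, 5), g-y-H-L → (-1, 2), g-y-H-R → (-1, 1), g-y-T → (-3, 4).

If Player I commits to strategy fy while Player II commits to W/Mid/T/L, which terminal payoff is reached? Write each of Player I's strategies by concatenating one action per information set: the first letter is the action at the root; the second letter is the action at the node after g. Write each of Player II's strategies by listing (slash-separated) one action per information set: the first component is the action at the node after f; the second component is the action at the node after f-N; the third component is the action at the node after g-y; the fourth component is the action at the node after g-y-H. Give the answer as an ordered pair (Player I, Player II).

(5, 2)

Trace the play path from the root:
  Player I plays f
  Player II plays W at [f]
→ terminal payoff (5, 2).
(Player I's choice at the node after g is never reached on this path, so it doesn't affect the outcome.)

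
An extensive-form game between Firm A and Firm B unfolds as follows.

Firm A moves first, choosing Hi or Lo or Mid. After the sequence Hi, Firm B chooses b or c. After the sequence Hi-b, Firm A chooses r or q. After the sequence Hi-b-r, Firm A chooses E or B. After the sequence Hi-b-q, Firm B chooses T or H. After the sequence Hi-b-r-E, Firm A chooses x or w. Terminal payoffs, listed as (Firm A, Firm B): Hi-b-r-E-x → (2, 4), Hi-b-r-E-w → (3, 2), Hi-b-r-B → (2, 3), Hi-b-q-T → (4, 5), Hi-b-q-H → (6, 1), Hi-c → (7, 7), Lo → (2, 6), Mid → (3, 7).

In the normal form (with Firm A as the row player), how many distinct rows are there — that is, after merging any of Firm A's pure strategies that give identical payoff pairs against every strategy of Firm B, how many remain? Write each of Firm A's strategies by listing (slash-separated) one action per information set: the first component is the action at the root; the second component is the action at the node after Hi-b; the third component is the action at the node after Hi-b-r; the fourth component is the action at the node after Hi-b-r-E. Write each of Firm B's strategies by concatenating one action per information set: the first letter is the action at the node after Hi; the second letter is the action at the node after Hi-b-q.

6

Firm A has 24 pure strategies: Hi/r/E/x, Hi/r/E/w, Hi/r/B/x, Hi/r/B/w, Hi/q/E/x, Hi/q/E/w, Hi/q/B/x, Hi/q/B/w, Lo/r/E/x, Lo/r/E/w, Lo/r/B/x, Lo/r/B/w, Lo/q/E/x, Lo/q/E/w, Lo/q/B/x, Lo/q/B/w, Mid/r/E/x, Mid/r/E/w, Mid/r/B/x, Mid/r/B/w, Mid/q/E/x, Mid/q/E/w, Mid/q/B/x, Mid/q/B/w. Columns: bT, bH, cT, cH.
{Hi/r/E/x} → row (2,4) (2,4) (7,7) (7,7)
{Hi/r/E/w} → row (3,2) (3,2) (7,7) (7,7)
{Hi/r/B/x, Hi/r/B/w} → row (2,3) (2,3) (7,7) (7,7)
{Hi/q/E/x, Hi/q/E/w, Hi/q/B/x, Hi/q/B/w} → row (4,5) (6,1) (7,7) (7,7)
{Lo/r/E/x, Lo/r/E/w, Lo/r/B/x, Lo/r/B/w, Lo/q/E/x, Lo/q/E/w, Lo/q/B/x, Lo/q/B/w} → row (2,6) (2,6) (2,6) (2,6)
{Mid/r/E/x, Mid/r/E/w, Mid/r/B/x, Mid/r/B/w, Mid/q/E/x, Mid/q/E/w, Mid/q/B/x, Mid/q/B/w} → row (3,7) (3,7) (3,7) (3,7)
That's 6 distinct rows out of 24 strategies.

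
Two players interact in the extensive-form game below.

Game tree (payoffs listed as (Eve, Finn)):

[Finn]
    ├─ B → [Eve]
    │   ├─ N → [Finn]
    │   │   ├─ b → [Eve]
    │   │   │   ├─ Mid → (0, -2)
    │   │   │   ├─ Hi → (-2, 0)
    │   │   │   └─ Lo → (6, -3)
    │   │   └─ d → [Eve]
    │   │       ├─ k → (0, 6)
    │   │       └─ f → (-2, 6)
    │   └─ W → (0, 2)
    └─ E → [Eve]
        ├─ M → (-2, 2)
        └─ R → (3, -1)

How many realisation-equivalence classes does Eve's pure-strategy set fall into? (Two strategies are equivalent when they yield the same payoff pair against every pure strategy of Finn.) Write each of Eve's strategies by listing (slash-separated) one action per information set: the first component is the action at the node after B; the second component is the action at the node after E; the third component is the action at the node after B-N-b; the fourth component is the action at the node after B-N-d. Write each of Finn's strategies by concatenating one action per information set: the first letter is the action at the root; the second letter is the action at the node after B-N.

14

Eve has 24 pure strategies: N/M/Mid/k, N/M/Mid/f, N/M/Hi/k, N/M/Hi/f, N/M/Lo/k, N/M/Lo/f, N/R/Mid/k, N/R/Mid/f, N/R/Hi/k, N/R/Hi/f, N/R/Lo/k, N/R/Lo/f, W/M/Mid/k, W/M/Mid/f, W/M/Hi/k, W/M/Hi/f, W/M/Lo/k, W/M/Lo/f, W/R/Mid/k, W/R/Mid/f, W/R/Hi/k, W/R/Hi/f, W/R/Lo/k, W/R/Lo/f. Columns: Bb, Bd, Eb, Ed.
{N/M/Mid/k} → row (0,-2) (0,6) (-2,2) (-2,2)
{N/M/Mid/f} → row (0,-2) (-2,6) (-2,2) (-2,2)
{N/M/Hi/k} → row (-2,0) (0,6) (-2,2) (-2,2)
{N/M/Hi/f} → row (-2,0) (-2,6) (-2,2) (-2,2)
{N/M/Lo/k} → row (6,-3) (0,6) (-2,2) (-2,2)
{N/M/Lo/f} → row (6,-3) (-2,6) (-2,2) (-2,2)
{N/R/Mid/k} → row (0,-2) (0,6) (3,-1) (3,-1)
{N/R/Mid/f} → row (0,-2) (-2,6) (3,-1) (3,-1)
{N/R/Hi/k} → row (-2,0) (0,6) (3,-1) (3,-1)
{N/R/Hi/f} → row (-2,0) (-2,6) (3,-1) (3,-1)
{N/R/Lo/k} → row (6,-3) (0,6) (3,-1) (3,-1)
{N/R/Lo/f} → row (6,-3) (-2,6) (3,-1) (3,-1)
{W/M/Mid/k, W/M/Mid/f, W/M/Hi/k, W/M/Hi/f, W/M/Lo/k, W/M/Lo/f} → row (0,2) (0,2) (-2,2) (-2,2)
{W/R/Mid/k, W/R/Mid/f, W/R/Hi/k, W/R/Hi/f, W/R/Lo/k, W/R/Lo/f} → row (0,2) (0,2) (3,-1) (3,-1)
That's 14 distinct rows out of 24 strategies.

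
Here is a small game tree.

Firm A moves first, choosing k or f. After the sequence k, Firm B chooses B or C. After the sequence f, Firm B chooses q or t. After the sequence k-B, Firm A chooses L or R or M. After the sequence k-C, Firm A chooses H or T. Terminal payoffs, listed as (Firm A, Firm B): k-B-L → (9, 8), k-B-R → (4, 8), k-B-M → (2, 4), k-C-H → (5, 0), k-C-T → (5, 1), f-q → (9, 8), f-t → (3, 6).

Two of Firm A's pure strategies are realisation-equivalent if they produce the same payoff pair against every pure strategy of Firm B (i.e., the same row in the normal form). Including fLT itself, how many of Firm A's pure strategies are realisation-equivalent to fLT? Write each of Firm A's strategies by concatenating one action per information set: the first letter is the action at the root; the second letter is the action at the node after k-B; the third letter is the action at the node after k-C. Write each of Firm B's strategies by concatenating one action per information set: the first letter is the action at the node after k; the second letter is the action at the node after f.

6

Row for fLT (columns Bq, Bt, Cq, Ct): (9,8) (3,6) (9,8) (3,6).
Under fLT, Firm A's choice at the node after k-B and at the node after k-C can never be reached regardless of what Firm B does, so varying those choices leaves every outcome unchanged.
Holding the reachable choices fixed and varying the unreachable ones freely already gives 3 × 2 = 6 equivalent strategies.
No other strategy reproduces this row, so those 6 are the full class: fLH, fLT, fRH, fRT, fMH, fMT.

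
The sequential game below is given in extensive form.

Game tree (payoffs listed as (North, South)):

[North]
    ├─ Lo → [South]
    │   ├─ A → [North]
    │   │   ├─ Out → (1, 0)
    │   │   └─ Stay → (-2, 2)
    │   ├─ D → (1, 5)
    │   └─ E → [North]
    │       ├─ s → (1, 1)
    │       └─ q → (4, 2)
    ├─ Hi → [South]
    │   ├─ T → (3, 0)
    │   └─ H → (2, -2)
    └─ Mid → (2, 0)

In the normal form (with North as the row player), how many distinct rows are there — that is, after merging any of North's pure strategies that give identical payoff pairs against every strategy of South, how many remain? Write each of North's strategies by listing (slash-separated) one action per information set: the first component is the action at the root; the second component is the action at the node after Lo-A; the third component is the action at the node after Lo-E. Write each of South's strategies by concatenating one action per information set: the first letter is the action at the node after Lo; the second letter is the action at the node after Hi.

6

North has 12 pure strategies: Lo/Out/s, Lo/Out/q, Lo/Stay/s, Lo/Stay/q, Hi/Out/s, Hi/Out/q, Hi/Stay/s, Hi/Stay/q, Mid/Out/s, Mid/Out/q, Mid/Stay/s, Mid/Stay/q. Columns: AT, AH, DT, DH, ET, EH.
{Lo/Out/s} → row (1,0) (1,0) (1,5) (1,5) (1,1) (1,1)
{Lo/Out/q} → row (1,0) (1,0) (1,5) (1,5) (4,2) (4,2)
{Lo/Stay/s} → row (-2,2) (-2,2) (1,5) (1,5) (1,1) (1,1)
{Lo/Stay/q} → row (-2,2) (-2,2) (1,5) (1,5) (4,2) (4,2)
{Hi/Out/s, Hi/Out/q, Hi/Stay/s, Hi/Stay/q} → row (3,0) (2,-2) (3,0) (2,-2) (3,0) (2,-2)
{Mid/Out/s, Mid/Out/q, Mid/Stay/s, Mid/Stay/q} → row (2,0) (2,0) (2,0) (2,0) (2,0) (2,0)
That's 6 distinct rows out of 12 strategies.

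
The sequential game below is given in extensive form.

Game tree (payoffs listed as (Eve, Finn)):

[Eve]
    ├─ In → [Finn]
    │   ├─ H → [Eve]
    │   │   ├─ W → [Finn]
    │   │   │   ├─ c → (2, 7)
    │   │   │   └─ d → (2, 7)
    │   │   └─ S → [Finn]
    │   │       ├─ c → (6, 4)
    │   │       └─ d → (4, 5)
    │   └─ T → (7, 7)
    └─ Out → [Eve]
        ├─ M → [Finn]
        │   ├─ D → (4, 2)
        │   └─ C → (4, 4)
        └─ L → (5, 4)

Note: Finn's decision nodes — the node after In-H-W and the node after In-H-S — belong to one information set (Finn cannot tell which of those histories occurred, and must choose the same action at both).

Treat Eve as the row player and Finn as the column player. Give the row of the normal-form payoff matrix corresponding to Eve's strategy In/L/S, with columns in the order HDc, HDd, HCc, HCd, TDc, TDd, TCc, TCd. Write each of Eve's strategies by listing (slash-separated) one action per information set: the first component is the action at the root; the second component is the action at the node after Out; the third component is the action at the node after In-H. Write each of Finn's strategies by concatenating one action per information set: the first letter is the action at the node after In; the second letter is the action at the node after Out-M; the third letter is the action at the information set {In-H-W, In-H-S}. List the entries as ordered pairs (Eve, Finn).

vs HDc: Eve plays In → Finn plays H at [In] → Eve plays S at [In-H] → Finn plays c at [In-H-S] → (6, 4)
vs HDd: Eve plays In → Finn plays H at [In] → Eve plays S at [In-H] → Finn plays d at [In-H-S] → (4, 5)
vs HCc: Eve plays In → Finn plays H at [In] → Eve plays S at [In-H] → Finn plays c at [In-H-S] → (6, 4)
vs HCd: Eve plays In → Finn plays H at [In] → Eve plays S at [In-H] → Finn plays d at [In-H-S] → (4, 5)
vs TDc: Eve plays In → Finn plays T at [In] → (7, 7)
vs TDd: Eve plays In → Finn plays T at [In] → (7, 7)
vs TCc: Eve plays In → Finn plays T at [In] → (7, 7)
vs TCd: Eve plays In → Finn plays T at [In] → (7, 7)

(6,4) (4,5) (6,4) (4,5) (7,7) (7,7) (7,7) (7,7)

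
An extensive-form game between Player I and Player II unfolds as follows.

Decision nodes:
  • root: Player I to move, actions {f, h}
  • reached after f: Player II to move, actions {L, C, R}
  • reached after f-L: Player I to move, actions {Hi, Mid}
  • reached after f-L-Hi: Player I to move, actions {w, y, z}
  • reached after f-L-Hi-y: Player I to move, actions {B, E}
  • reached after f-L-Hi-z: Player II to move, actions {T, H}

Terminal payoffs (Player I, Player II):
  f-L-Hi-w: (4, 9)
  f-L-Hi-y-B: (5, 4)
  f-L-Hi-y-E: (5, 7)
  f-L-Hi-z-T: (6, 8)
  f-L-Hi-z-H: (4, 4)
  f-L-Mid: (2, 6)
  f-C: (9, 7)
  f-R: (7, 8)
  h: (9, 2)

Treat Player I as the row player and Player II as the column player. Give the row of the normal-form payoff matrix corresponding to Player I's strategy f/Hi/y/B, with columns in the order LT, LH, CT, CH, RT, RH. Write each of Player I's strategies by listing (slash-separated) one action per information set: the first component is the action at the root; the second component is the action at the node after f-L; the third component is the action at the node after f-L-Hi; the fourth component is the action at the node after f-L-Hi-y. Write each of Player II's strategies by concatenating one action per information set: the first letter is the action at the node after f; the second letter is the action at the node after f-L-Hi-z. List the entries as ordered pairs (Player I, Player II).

(5,4) (5,4) (9,7) (9,7) (7,8) (7,8)

vs LT: Player I plays f → Player II plays L at [f] → Player I plays Hi at [f-L] → Player I plays y at [f-L-Hi] → Player I plays B at [f-L-Hi-y] → (5, 4)
vs LH: Player I plays f → Player II plays L at [f] → Player I plays Hi at [f-L] → Player I plays y at [f-L-Hi] → Player I plays B at [f-L-Hi-y] → (5, 4)
vs CT: Player I plays f → Player II plays C at [f] → (9, 7)
vs CH: Player I plays f → Player II plays C at [f] → (9, 7)
vs RT: Player I plays f → Player II plays R at [f] → (7, 8)
vs RH: Player I plays f → Player II plays R at [f] → (7, 8)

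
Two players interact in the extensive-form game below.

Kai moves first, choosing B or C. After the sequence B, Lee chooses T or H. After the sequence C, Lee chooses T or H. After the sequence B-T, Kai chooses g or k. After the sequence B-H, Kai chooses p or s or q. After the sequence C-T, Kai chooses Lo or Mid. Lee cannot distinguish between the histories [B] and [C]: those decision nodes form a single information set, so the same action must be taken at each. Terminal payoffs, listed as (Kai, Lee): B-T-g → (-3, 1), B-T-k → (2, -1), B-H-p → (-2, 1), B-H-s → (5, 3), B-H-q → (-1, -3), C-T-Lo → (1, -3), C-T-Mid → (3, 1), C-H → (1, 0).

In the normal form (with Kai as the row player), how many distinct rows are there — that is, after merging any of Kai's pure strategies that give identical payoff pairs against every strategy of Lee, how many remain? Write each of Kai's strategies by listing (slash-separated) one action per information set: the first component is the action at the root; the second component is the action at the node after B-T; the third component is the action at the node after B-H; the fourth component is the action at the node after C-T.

Kai has 24 pure strategies: B/g/p/Lo, B/g/p/Mid, B/g/s/Lo, B/g/s/Mid, B/g/q/Lo, B/g/q/Mid, B/k/p/Lo, B/k/p/Mid, B/k/s/Lo, B/k/s/Mid, B/k/q/Lo, B/k/q/Mid, C/g/p/Lo, C/g/p/Mid, C/g/s/Lo, C/g/s/Mid, C/g/q/Lo, C/g/q/Mid, C/k/p/Lo, C/k/p/Mid, C/k/s/Lo, C/k/s/Mid, C/k/q/Lo, C/k/q/Mid. Columns: T, H.
{B/g/p/Lo, B/g/p/Mid} → row (-3,1) (-2,1)
{B/g/s/Lo, B/g/s/Mid} → row (-3,1) (5,3)
{B/g/q/Lo, B/g/q/Mid} → row (-3,1) (-1,-3)
{B/k/p/Lo, B/k/p/Mid} → row (2,-1) (-2,1)
{B/k/s/Lo, B/k/s/Mid} → row (2,-1) (5,3)
{B/k/q/Lo, B/k/q/Mid} → row (2,-1) (-1,-3)
{C/g/p/Lo, C/g/s/Lo, C/g/q/Lo, C/k/p/Lo, C/k/s/Lo, C/k/q/Lo} → row (1,-3) (1,0)
{C/g/p/Mid, C/g/s/Mid, C/g/q/Mid, C/k/p/Mid, C/k/s/Mid, C/k/q/Mid} → row (3,1) (1,0)
That's 8 distinct rows out of 24 strategies.

8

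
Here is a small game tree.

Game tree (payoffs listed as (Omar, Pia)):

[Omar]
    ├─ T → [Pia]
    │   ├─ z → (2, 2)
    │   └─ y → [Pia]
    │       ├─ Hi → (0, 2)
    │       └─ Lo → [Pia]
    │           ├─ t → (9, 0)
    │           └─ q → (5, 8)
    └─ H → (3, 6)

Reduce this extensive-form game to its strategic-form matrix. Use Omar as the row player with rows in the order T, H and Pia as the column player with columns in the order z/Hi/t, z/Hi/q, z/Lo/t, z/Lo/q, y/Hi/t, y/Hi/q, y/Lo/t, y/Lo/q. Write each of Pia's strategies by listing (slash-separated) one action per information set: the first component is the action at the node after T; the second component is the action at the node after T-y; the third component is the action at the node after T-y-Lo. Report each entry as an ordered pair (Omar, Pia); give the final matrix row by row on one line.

T: (2,2) (2,2) (2,2) (2,2) (0,2) (0,2) (9,0) (5,8) | H: (3,6) (3,6) (3,6) (3,6) (3,6) (3,6) (3,6) (3,6)

       z/Hi/t   z/Hi/q   z/Lo/t   z/Lo/q   y/Hi/t   y/Hi/q   y/Lo/t   y/Lo/q
   T    (2,2)    (2,2)    (2,2)    (2,2)    (0,2)    (0,2)    (9,0)    (5,8)
   H    (3,6)    (3,6)    (3,6)    (3,6)    (3,6)    (3,6)    (3,6)    (3,6)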